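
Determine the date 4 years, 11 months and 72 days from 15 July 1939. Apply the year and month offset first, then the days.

Counting forward 4 years, 11 months and 72 days from July 15, 1939: first the month/year part, then the days.
+4 years → 1943; month 7 + 11 = 18, which is month 6 of year 1944 → June 1944.
Day 15 is valid in June, giving June 15, 1944.
Now add 72 days from June 15, 1944.
June has 30 days, so 30 − 15 = 15 days remain after June 15, 1944; 72 − 15 = 57 left.
July 1944 has 31 days: 57 − 31 = 26 left.
26 days into August 1944 → August 26, 1944.

August 26, 1944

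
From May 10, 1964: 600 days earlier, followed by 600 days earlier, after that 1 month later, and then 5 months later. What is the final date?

July 26, 1961

Subtracting 600 days from May 10, 1964:
Going back 10 days from May 10, 1964 reaches the end of the previous month; 600 − 10 = 590 left.
April 1964 has 30 days: 590 − 30 = 560 left.
March 1964 has 31 days: 560 − 31 = 529 left.
February 1964 has 29 days (1964 is a leap year): 529 − 29 = 500 left.
January 1964 has 31 days: 500 − 31 = 469 left.
December 1963 has 31 days: 469 − 31 = 438 left.
November 1963 has 30 days: 438 − 30 = 408 left.
October 1963 has 31 days: 408 − 31 = 377 left.
September 1963 has 30 days: 377 − 30 = 347 left.
August 1963 has 31 days: 347 − 31 = 316 left.
July 1963 has 31 days: 316 − 31 = 285 left.
June 1963 has 30 days: 285 − 30 = 255 left.
May 1963 has 31 days: 255 − 31 = 224 left.
April 1963 has 30 days: 224 − 30 = 194 left.
March 1963 has 31 days: 194 − 31 = 163 left.
February 1963 has 28 days (1963 is not a leap year): 163 − 28 = 135 left.
January 1963 has 31 days: 135 − 31 = 104 left.
December 1962 has 31 days: 104 − 31 = 73 left.
November 1962 has 30 days: 73 − 30 = 43 left.
October 1962 has 31 days: 43 − 31 = 12 left.
September 1962 has 30 days; 30 − 12 = 18 → September 18, 1962.
Subtracting 600 days from September 18, 1962:
Going back 18 days from September 18, 1962 reaches the end of the previous month; 600 − 18 = 582 left.
August 1962 has 31 days: 582 − 31 = 551 left.
July 1962 has 31 days: 551 − 31 = 520 left.
June 1962 has 30 days: 520 − 30 = 490 left.
May 1962 has 31 days: 490 − 31 = 459 left.
April 1962 has 30 days: 459 − 30 = 429 left.
March 1962 has 31 days: 429 − 31 = 398 left.
February 1962 has 28 days (1962 is not a leap year): 398 − 28 = 370 left.
January 1962 has 31 days: 370 − 31 = 339 left.
December 1961 has 31 days: 339 − 31 = 308 left.
November 1961 has 30 days: 308 − 30 = 278 left.
October 1961 has 31 days: 278 − 31 = 247 left.
September 1961 has 30 days: 247 − 30 = 217 left.
August 1961 has 31 days: 217 − 31 = 186 left.
July 1961 has 31 days: 186 − 31 = 155 left.
June 1961 has 30 days: 155 − 30 = 125 left.
May 1961 has 31 days: 125 − 31 = 94 left.
April 1961 has 30 days: 94 − 30 = 64 left.
March 1961 has 31 days: 64 − 31 = 33 left.
February 1961 has 28 days (1961 is not a leap year): 33 − 28 = 5 left.
January 1961 has 31 days; 31 − 5 = 26 → January 26, 1961.
Adding 1 month from January 26, 1961:
month 1 + 1 = 2 → February 1961.
Day 26 is valid in February, giving February 26, 1961.
Adding 5 months from February 26, 1961:
month 2 + 5 = 7 → July 1961.
Day 26 is valid in July, giving July 26, 1961.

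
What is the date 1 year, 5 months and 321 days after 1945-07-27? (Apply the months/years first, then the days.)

November 13, 1947

Adding 1 year, 5 months and 321 days from July 27, 1945: first the month/year part, then the days.
+1 year → 1946; month 7 + 5 = 12 → December 1946.
Day 27 is valid in December, giving December 27, 1946.
Now add 321 days from December 27, 1946.
December has 31 days, so 31 − 27 = 4 days remain after December 27, 1946; 321 − 4 = 317 left.
January 1947 has 31 days: 317 − 31 = 286 left.
February 1947 has 28 days (1947 is not a leap year): 286 − 28 = 258 left.
March 1947 has 31 days: 258 − 31 = 227 left.
April 1947 has 30 days: 227 − 30 = 197 left.
May 1947 has 31 days: 197 − 31 = 166 left.
June 1947 has 30 days: 166 − 30 = 136 left.
July 1947 has 31 days: 136 − 31 = 105 left.
August 1947 has 31 days: 105 − 31 = 74 left.
September 1947 has 30 days: 74 − 30 = 44 left.
October 1947 has 31 days: 44 − 31 = 13 left.
13 days into November 1947 → November 13, 1947.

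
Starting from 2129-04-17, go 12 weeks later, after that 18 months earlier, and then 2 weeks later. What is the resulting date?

January 24, 2128

Advancing 12 weeks (= 84 days) from April 17, 2129:
April has 30 days, so 30 − 17 = 13 days remain after April 17, 2129; 84 − 13 = 71 left.
May 2129 has 31 days: 71 − 31 = 40 left.
June 2129 has 30 days: 40 − 30 = 10 left.
10 days into July 2129 → July 10, 2129.
Subtracting 18 months from July 10, 2129:
month 7 − 18 = -11, which is month 1 of year 2128 → January 2128.
Day 10 is valid in January, giving January 10, 2128.
Advancing 2 weeks (= 14 days) from January 10, 2128:
January has 31 days; 10 + 14 = 24, still in January.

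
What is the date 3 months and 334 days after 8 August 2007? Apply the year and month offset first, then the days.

Advancing 3 months and 334 days from August 8, 2007: first the month/year part, then the days.
month 8 + 3 = 11 → November 2007.
Day 8 is valid in November, giving November 8, 2007.
Now add 334 days from November 8, 2007.
November has 30 days, so 30 − 8 = 22 days remain after November 8, 2007; 334 − 22 = 312 left.
December 2007 has 31 days: 312 − 31 = 281 left.
January 2008 has 31 days: 281 − 31 = 250 left.
February 2008 has 29 days (2008 is a leap year): 250 − 29 = 221 left.
March 2008 has 31 days: 221 − 31 = 190 left.
April 2008 has 30 days: 190 − 30 = 160 left.
May 2008 has 31 days: 160 − 31 = 129 left.
June 2008 has 30 days: 129 − 30 = 99 left.
July 2008 has 31 days: 99 − 31 = 68 left.
August 2008 has 31 days: 68 − 31 = 37 left.
September 2008 has 30 days: 37 − 30 = 7 left.
7 days into October 2008 → October 7, 2008.

October 7, 2008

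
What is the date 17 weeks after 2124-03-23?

July 20, 2124

Advancing 17 weeks = 119 days from March 23, 2124.
March has 31 days, so 31 − 23 = 8 days remain after March 23, 2124; 119 − 8 = 111 left.
April 2124 has 30 days: 111 − 30 = 81 left.
May 2124 has 31 days: 81 − 31 = 50 left.
June 2124 has 30 days: 50 − 30 = 20 left.
20 days into July 2124 → July 20, 2124.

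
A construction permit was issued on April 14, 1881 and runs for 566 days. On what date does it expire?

November 1, 1882

Counting forward 566 days from April 14, 1881.
April has 30 days, so 30 − 14 = 16 days remain after April 14, 1881; 566 − 16 = 550 left.
May 1881 has 31 days: 550 − 31 = 519 left.
June 1881 has 30 days: 519 − 30 = 489 left.
July 1881 has 31 days: 489 − 31 = 458 left.
August 1881 has 31 days: 458 − 31 = 427 left.
September 1881 has 30 days: 427 − 30 = 397 left.
October 1881 has 31 days: 397 − 31 = 366 left.
November 1881 has 30 days: 366 − 30 = 336 left.
December 1881 has 31 days: 336 − 31 = 305 left.
January 1882 has 31 days: 305 − 31 = 274 left.
February 1882 has 28 days (1882 is not a leap year): 274 − 28 = 246 left.
March 1882 has 31 days: 246 − 31 = 215 left.
April 1882 has 30 days: 215 − 30 = 185 left.
May 1882 has 31 days: 185 − 31 = 154 left.
June 1882 has 30 days: 154 − 30 = 124 left.
July 1882 has 31 days: 124 − 31 = 93 left.
August 1882 has 31 days: 93 − 31 = 62 left.
September 1882 has 30 days: 62 − 30 = 32 left.
October 1882 has 31 days: 32 − 31 = 1 left.
1 day into November 1882 → November 1, 1882.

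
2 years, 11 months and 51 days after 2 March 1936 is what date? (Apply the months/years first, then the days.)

Adding 2 years, 11 months and 51 days from March 2, 1936: first the month/year part, then the days.
+2 years → 1938; month 3 + 11 = 14, which is month 2 of year 1939 → February 1939.
Day 2 is valid in February, giving February 2, 1939.
Now add 51 days from February 2, 1939.
February has 28 days, so 28 − 2 = 26 days remain after February 2, 1939; 51 − 26 = 25 left.
25 days into March 1939 → March 25, 1939.

March 25, 1939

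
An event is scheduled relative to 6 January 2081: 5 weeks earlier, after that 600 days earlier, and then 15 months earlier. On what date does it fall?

January 12, 2078

Counting back 5 weeks (= 35 days) from January 6, 2081:
Going back 6 days from January 6, 2081 reaches the end of the previous month; 35 − 6 = 29 left.
December 2080 has 31 days; 31 − 29 = 2 → December 2, 2080.
Going back 600 days from December 2, 2080:
Going back 2 days from December 2, 2080 reaches the end of the previous month; 600 − 2 = 598 left.
November 2080 has 30 days: 598 − 30 = 568 left.
October 2080 has 31 days: 568 − 31 = 537 left.
September 2080 has 30 days: 537 − 30 = 507 left.
August 2080 has 31 days: 507 − 31 = 476 left.
July 2080 has 31 days: 476 − 31 = 445 left.
June 2080 has 30 days: 445 − 30 = 415 left.
May 2080 has 31 days: 415 − 31 = 384 left.
April 2080 has 30 days: 384 − 30 = 354 left.
March 2080 has 31 days: 354 − 31 = 323 left.
February 2080 has 29 days (2080 is a leap year): 323 − 29 = 294 left.
January 2080 has 31 days: 294 − 31 = 263 left.
December 2079 has 31 days: 263 − 31 = 232 left.
November 2079 has 30 days: 232 − 30 = 202 left.
October 2079 has 31 days: 202 − 31 = 171 left.
September 2079 has 30 days: 171 − 30 = 141 left.
August 2079 has 31 days: 141 − 31 = 110 left.
July 2079 has 31 days: 110 − 31 = 79 left.
June 2079 has 30 days: 79 − 30 = 49 left.
May 2079 has 31 days: 49 − 31 = 18 left.
April 2079 has 30 days; 30 − 18 = 12 → April 12, 2079.
Going back 15 months from April 12, 2079:
month 4 − 15 = -11, which is month 1 of year 2078 → January 2078.
Day 12 is valid in January, giving January 12, 2078.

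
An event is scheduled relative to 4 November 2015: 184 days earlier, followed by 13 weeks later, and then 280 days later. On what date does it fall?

May 9, 2016

Counting back 184 days from November 4, 2015:
Going back 4 days from November 4, 2015 reaches the end of the previous month; 184 − 4 = 180 left.
October 2015 has 31 days: 180 − 31 = 149 left.
September 2015 has 30 days: 149 − 30 = 119 left.
August 2015 has 31 days: 119 − 31 = 88 left.
July 2015 has 31 days: 88 − 31 = 57 left.
June 2015 has 30 days: 57 − 30 = 27 left.
May 2015 has 31 days; 31 − 27 = 4 → May 4, 2015.
Advancing 13 weeks (= 91 days) from May 4, 2015:
May has 31 days, so 31 − 4 = 27 days remain after May 4, 2015; 91 − 27 = 64 left.
June 2015 has 30 days: 64 − 30 = 34 left.
July 2015 has 31 days: 34 − 31 = 3 left.
3 days into August 2015 → August 3, 2015.
Adding 280 days from August 3, 2015:
August has 31 days, so 31 − 3 = 28 days remain after August 3, 2015; 280 − 28 = 252 left.
September 2015 has 30 days: 252 − 30 = 222 left.
October 2015 has 31 days: 222 − 31 = 191 left.
November 2015 has 30 days: 191 − 30 = 161 left.
December 2015 has 31 days: 161 − 31 = 130 left.
January 2016 has 31 days: 130 − 31 = 99 left.
February 2016 has 29 days (2016 is a leap year): 99 − 29 = 70 left.
March 2016 has 31 days: 70 − 31 = 39 left.
April 2016 has 30 days: 39 − 30 = 9 left.
9 days into May 2016 → May 9, 2016.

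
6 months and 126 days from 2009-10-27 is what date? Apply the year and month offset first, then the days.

Counting forward 6 months and 126 days from October 27, 2009: first the month/year part, then the days.
month 10 + 6 = 16, which is month 4 of year 2010 → April 2010.
Day 27 is valid in April, giving April 27, 2010.
Now add 126 days from April 27, 2010.
April has 30 days, so 30 − 27 = 3 days remain after April 27, 2010; 126 − 3 = 123 left.
May 2010 has 31 days: 123 − 31 = 92 left.
June 2010 has 30 days: 92 − 30 = 62 left.
July 2010 has 31 days: 62 − 31 = 31 left.
31 days into August 2010 → August 31, 2010.

August 31, 2010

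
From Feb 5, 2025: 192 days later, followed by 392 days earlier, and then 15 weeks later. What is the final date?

Adding 192 days from February 5, 2025:
February has 28 days, so 28 − 5 = 23 days remain after February 5, 2025; 192 − 23 = 169 left.
March 2025 has 31 days: 169 − 31 = 138 left.
April 2025 has 30 days: 138 − 30 = 108 left.
May 2025 has 31 days: 108 − 31 = 77 left.
June 2025 has 30 days: 77 − 30 = 47 left.
July 2025 has 31 days: 47 − 31 = 16 left.
16 days into August 2025 → August 16, 2025.
Going back 392 days from August 16, 2025:
Going back 16 days from August 16, 2025 reaches the end of the previous month; 392 − 16 = 376 left.
July 2025 has 31 days: 376 − 31 = 345 left.
June 2025 has 30 days: 345 − 30 = 315 left.
May 2025 has 31 days: 315 − 31 = 284 left.
April 2025 has 30 days: 284 − 30 = 254 left.
March 2025 has 31 days: 254 − 31 = 223 left.
February 2025 has 28 days (2025 is not a leap year): 223 − 28 = 195 left.
January 2025 has 31 days: 195 − 31 = 164 left.
December 2024 has 31 days: 164 − 31 = 133 left.
November 2024 has 30 days: 133 − 30 = 103 left.
October 2024 has 31 days: 103 − 31 = 72 left.
September 2024 has 30 days: 72 − 30 = 42 left.
August 2024 has 31 days: 42 − 31 = 11 left.
July 2024 has 31 days; 31 − 11 = 20 → July 20, 2024.
Adding 15 weeks (= 105 days) from July 20, 2024:
July has 31 days, so 31 − 20 = 11 days remain after July 20, 2024; 105 − 11 = 94 left.
August 2024 has 31 days: 94 − 31 = 63 left.
September 2024 has 30 days: 63 − 30 = 33 left.
October 2024 has 31 days: 33 − 31 = 2 left.
2 days into November 2024 → November 2, 2024.

November 2, 2024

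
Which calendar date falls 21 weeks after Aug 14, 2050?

January 8, 2051

Advancing 21 weeks = 147 days from August 14, 2050.
August has 31 days, so 31 − 14 = 17 days remain after August 14, 2050; 147 − 17 = 130 left.
September 2050 has 30 days: 130 − 30 = 100 left.
October 2050 has 31 days: 100 − 31 = 69 left.
November 2050 has 30 days: 69 − 30 = 39 left.
December 2050 has 31 days: 39 − 31 = 8 left.
8 days into January 2051 → January 8, 2051.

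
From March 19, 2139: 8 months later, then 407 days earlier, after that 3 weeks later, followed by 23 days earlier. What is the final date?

Counting forward 8 months from March 19, 2139:
month 3 + 8 = 11 → November 2139.
Day 19 is valid in November, giving November 19, 2139.
Subtracting 407 days from November 19, 2139:
Going back 19 days from November 19, 2139 reaches the end of the previous month; 407 − 19 = 388 left.
October 2139 has 31 days: 388 − 31 = 357 left.
September 2139 has 30 days: 357 − 30 = 327 left.
August 2139 has 31 days: 327 − 31 = 296 left.
July 2139 has 31 days: 296 − 31 = 265 left.
June 2139 has 30 days: 265 − 30 = 235 left.
May 2139 has 31 days: 235 − 31 = 204 left.
April 2139 has 30 days: 204 − 30 = 174 left.
March 2139 has 31 days: 174 − 31 = 143 left.
February 2139 has 28 days (2139 is not a leap year): 143 − 28 = 115 left.
January 2139 has 31 days: 115 − 31 = 84 left.
December 2138 has 31 days: 84 − 31 = 53 left.
November 2138 has 30 days: 53 − 30 = 23 left.
October 2138 has 31 days; 31 − 23 = 8 → October 8, 2138.
Counting forward 3 weeks (= 21 days) from October 8, 2138:
October has 31 days; 8 + 21 = 29, still in October.
Subtracting 23 days from October 29, 2138:
29 − 23 = 6, still in October 2138.

October 6, 2138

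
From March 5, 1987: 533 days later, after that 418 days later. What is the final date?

October 11, 1989

Adding 533 days from March 5, 1987:
March has 31 days, so 31 − 5 = 26 days remain after March 5, 1987; 533 − 26 = 507 left.
April 1987 has 30 days: 507 − 30 = 477 left.
May 1987 has 31 days: 477 − 31 = 446 left.
June 1987 has 30 days: 446 − 30 = 416 left.
July 1987 has 31 days: 416 − 31 = 385 left.
August 1987 has 31 days: 385 − 31 = 354 left.
September 1987 has 30 days: 354 − 30 = 324 left.
October 1987 has 31 days: 324 − 31 = 293 left.
November 1987 has 30 days: 293 − 30 = 263 left.
December 1987 has 31 days: 263 − 31 = 232 left.
January 1988 has 31 days: 232 − 31 = 201 left.
February 1988 has 29 days (1988 is a leap year): 201 − 29 = 172 left.
March 1988 has 31 days: 172 − 31 = 141 left.
April 1988 has 30 days: 141 − 30 = 111 left.
May 1988 has 31 days: 111 − 31 = 80 left.
June 1988 has 30 days: 80 − 30 = 50 left.
July 1988 has 31 days: 50 − 31 = 19 left.
19 days into August 1988 → August 19, 1988.
Counting forward 418 days from August 19, 1988:
August has 31 days, so 31 − 19 = 12 days remain after August 19, 1988; 418 − 12 = 406 left.
September 1988 has 30 days: 406 − 30 = 376 left.
October 1988 has 31 days: 376 − 31 = 345 left.
November 1988 has 30 days: 345 − 30 = 315 left.
December 1988 has 31 days: 315 − 31 = 284 left.
January 1989 has 31 days: 284 − 31 = 253 left.
February 1989 has 28 days (1989 is not a leap year): 253 − 28 = 225 left.
March 1989 has 31 days: 225 − 31 = 194 left.
April 1989 has 30 days: 194 − 30 = 164 left.
May 1989 has 31 days: 164 − 31 = 133 left.
June 1989 has 30 days: 133 − 30 = 103 left.
July 1989 has 31 days: 103 − 31 = 72 left.
August 1989 has 31 days: 72 − 31 = 41 left.
September 1989 has 30 days: 41 − 30 = 11 left.
11 days into October 1989 → October 11, 1989.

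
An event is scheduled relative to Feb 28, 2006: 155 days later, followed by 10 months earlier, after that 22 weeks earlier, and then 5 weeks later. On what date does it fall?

June 5, 2005

Adding 155 days from February 28, 2006:
February has 28 days, so 28 − 28 = 0 days remain after February 28, 2006; 155 − 0 = 155 left.
March 2006 has 31 days: 155 − 31 = 124 left.
April 2006 has 30 days: 124 − 30 = 94 left.
May 2006 has 31 days: 94 − 31 = 63 left.
June 2006 has 30 days: 63 − 30 = 33 left.
July 2006 has 31 days: 33 − 31 = 2 left.
2 days into August 2006 → August 2, 2006.
Counting back 10 months from August 2, 2006:
month 8 − 10 = -2, which is month 10 of year 2005 → October 2005.
Day 2 is valid in October, giving October 2, 2005.
Going back 22 weeks (= 154 days) from October 2, 2005:
Going back 2 days from October 2, 2005 reaches the end of the previous month; 154 − 2 = 152 left.
September 2005 has 30 days: 152 − 30 = 122 left.
August 2005 has 31 days: 122 − 31 = 91 left.
July 2005 has 31 days: 91 − 31 = 60 left.
June 2005 has 30 days: 60 − 30 = 30 left.
May 2005 has 31 days; 31 − 30 = 1 → May 1, 2005.
Advancing 5 weeks (= 35 days) from May 1, 2005:
May has 31 days, so 31 − 1 = 30 days remain after May 1, 2005; 35 − 30 = 5 left.
5 days into June 2005 → June 5, 2005.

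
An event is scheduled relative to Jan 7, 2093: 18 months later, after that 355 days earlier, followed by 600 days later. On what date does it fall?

Counting forward 18 months from January 7, 2093:
month 1 + 18 = 19, which is month 7 of year 2094 → July 2094.
Day 7 is valid in July, giving July 7, 2094.
Going back 355 days from July 7, 2094:
Going back 7 days from July 7, 2094 reaches the end of the previous month; 355 − 7 = 348 left.
June 2094 has 30 days: 348 − 30 = 318 left.
May 2094 has 31 days: 318 − 31 = 287 left.
April 2094 has 30 days: 287 − 30 = 257 left.
March 2094 has 31 days: 257 − 31 = 226 left.
February 2094 has 28 days (2094 is not a leap year): 226 − 28 = 198 left.
January 2094 has 31 days: 198 − 31 = 167 left.
December 2093 has 31 days: 167 − 31 = 136 left.
November 2093 has 30 days: 136 − 30 = 106 left.
October 2093 has 31 days: 106 − 31 = 75 left.
September 2093 has 30 days: 75 − 30 = 45 left.
August 2093 has 31 days: 45 − 31 = 14 left.
July 2093 has 31 days; 31 − 14 = 17 → July 17, 2093.
Advancing 600 days from July 17, 2093:
July has 31 days, so 31 − 17 = 14 days remain after July 17, 2093; 600 − 14 = 586 left.
August 2093 has 31 days: 586 − 31 = 555 left.
September 2093 has 30 days: 555 − 30 = 525 left.
October 2093 has 31 days: 525 − 31 = 494 left.
November 2093 has 30 days: 494 − 30 = 464 left.
December 2093 has 31 days: 464 − 31 = 433 left.
January 2094 has 31 days: 433 − 31 = 402 left.
February 2094 has 28 days (2094 is not a leap year): 402 − 28 = 374 left.
March 2094 has 31 days: 374 − 31 = 343 left.
April 2094 has 30 days: 343 − 30 = 313 left.
May 2094 has 31 days: 313 − 31 = 282 left.
June 2094 has 30 days: 282 − 30 = 252 left.
July 2094 has 31 days: 252 − 31 = 221 left.
August 2094 has 31 days: 221 − 31 = 190 left.
September 2094 has 30 days: 190 − 30 = 160 left.
October 2094 has 31 days: 160 − 31 = 129 left.
November 2094 has 30 days: 129 − 30 = 99 left.
December 2094 has 31 days: 99 − 31 = 68 left.
January 2095 has 31 days: 68 − 31 = 37 left.
February 2095 has 28 days (2095 is not a leap year): 37 − 28 = 9 left.
9 days into March 2095 → March 9, 2095.

March 9, 2095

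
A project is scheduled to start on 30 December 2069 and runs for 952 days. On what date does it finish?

Counting forward 952 days from December 30, 2069.
December has 31 days, so 31 − 30 = 1 day remains after December 30, 2069; 952 − 1 = 951 left.
January 2070 has 31 days: 951 − 31 = 920 left.
February 2070 has 28 days (2070 is not a leap year): 920 − 28 = 892 left.
March 2070 has 31 days: 892 − 31 = 861 left.
April 2070 has 30 days: 861 − 30 = 831 left.
May 2070 has 31 days: 831 − 31 = 800 left.
June 2070 has 30 days: 800 − 30 = 770 left.
July 2070 has 31 days: 770 − 31 = 739 left.
August 2070 has 31 days: 739 − 31 = 708 left.
September 2070 has 30 days: 708 − 30 = 678 left.
October 2070 has 31 days: 678 − 31 = 647 left.
November 2070 has 30 days: 647 − 30 = 617 left.
December 2070 has 31 days: 617 − 31 = 586 left.
January 2071 has 31 days: 586 − 31 = 555 left.
February 2071 has 28 days (2071 is not a leap year): 555 − 28 = 527 left.
March 2071 has 31 days: 527 − 31 = 496 left.
April 2071 has 30 days: 496 − 30 = 466 left.
May 2071 has 31 days: 466 − 31 = 435 left.
June 2071 has 30 days: 435 − 30 = 405 left.
July 2071 has 31 days: 405 − 31 = 374 left.
August 2071 has 31 days: 374 − 31 = 343 left.
September 2071 has 30 days: 343 − 30 = 313 left.
October 2071 has 31 days: 313 − 31 = 282 left.
November 2071 has 30 days: 282 − 30 = 252 left.
December 2071 has 31 days: 252 − 31 = 221 left.
January 2072 has 31 days: 221 − 31 = 190 left.
February 2072 has 29 days (2072 is a leap year): 190 − 29 = 161 left.
March 2072 has 31 days: 161 − 31 = 130 left.
April 2072 has 30 days: 130 − 30 = 100 left.
May 2072 has 31 days: 100 − 31 = 69 left.
June 2072 has 30 days: 69 − 30 = 39 left.
July 2072 has 31 days: 39 − 31 = 8 left.
8 days into August 2072 → August 8, 2072.

August 8, 2072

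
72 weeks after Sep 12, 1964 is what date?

Advancing 72 weeks = 504 days from September 12, 1964.
September has 30 days, so 30 − 12 = 18 days remain after September 12, 1964; 504 − 18 = 486 left.
October 1964 has 31 days: 486 − 31 = 455 left.
November 1964 has 30 days: 455 − 30 = 425 left.
December 1964 has 31 days: 425 − 31 = 394 left.
January 1965 has 31 days: 394 − 31 = 363 left.
February 1965 has 28 days (1965 is not a leap year): 363 − 28 = 335 left.
March 1965 has 31 days: 335 − 31 = 304 left.
April 1965 has 30 days: 304 − 30 = 274 left.
May 1965 has 31 days: 274 − 31 = 243 left.
June 1965 has 30 days: 243 − 30 = 213 left.
July 1965 has 31 days: 213 − 31 = 182 left.
August 1965 has 31 days: 182 − 31 = 151 left.
September 1965 has 30 days: 151 − 30 = 121 left.
October 1965 has 31 days: 121 − 31 = 90 left.
November 1965 has 30 days: 90 − 30 = 60 left.
December 1965 has 31 days: 60 − 31 = 29 left.
29 days into January 1966 → January 29, 1966.

January 29, 1966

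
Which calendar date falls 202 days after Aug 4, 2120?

February 22, 2121

Adding 202 days from August 4, 2120.
August has 31 days, so 31 − 4 = 27 days remain after August 4, 2120; 202 − 27 = 175 left.
September 2120 has 30 days: 175 − 30 = 145 left.
October 2120 has 31 days: 145 − 31 = 114 left.
November 2120 has 30 days: 114 − 30 = 84 left.
December 2120 has 31 days: 84 − 31 = 53 left.
January 2121 has 31 days: 53 − 31 = 22 left.
22 days into February 2121 → February 22, 2121.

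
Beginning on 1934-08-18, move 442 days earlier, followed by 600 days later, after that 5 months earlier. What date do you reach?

August 23, 1934

Going back 442 days from August 18, 1934:
Going back 18 days from August 18, 1934 reaches the end of the previous month; 442 − 18 = 424 left.
July 1934 has 31 days: 424 − 31 = 393 left.
June 1934 has 30 days: 393 − 30 = 363 left.
May 1934 has 31 days: 363 − 31 = 332 left.
April 1934 has 30 days: 332 − 30 = 302 left.
March 1934 has 31 days: 302 − 31 = 271 left.
February 1934 has 28 days (1934 is not a leap year): 271 − 28 = 243 left.
January 1934 has 31 days: 243 − 31 = 212 left.
December 1933 has 31 days: 212 − 31 = 181 left.
November 1933 has 30 days: 181 − 30 = 151 left.
October 1933 has 31 days: 151 − 31 = 120 left.
September 1933 has 30 days: 120 − 30 = 90 left.
August 1933 has 31 days: 90 − 31 = 59 left.
July 1933 has 31 days: 59 − 31 = 28 left.
June 1933 has 30 days; 30 − 28 = 2 → June 2, 1933.
Adding 600 days from June 2, 1933:
June has 30 days, so 30 − 2 = 28 days remain after June 2, 1933; 600 − 28 = 572 left.
July 1933 has 31 days: 572 − 31 = 541 left.
August 1933 has 31 days: 541 − 31 = 510 left.
September 1933 has 30 days: 510 − 30 = 480 left.
October 1933 has 31 days: 480 − 31 = 449 left.
November 1933 has 30 days: 449 − 30 = 419 left.
December 1933 has 31 days: 419 − 31 = 388 left.
January 1934 has 31 days: 388 − 31 = 357 left.
February 1934 has 28 days (1934 is not a leap year): 357 − 28 = 329 left.
March 1934 has 31 days: 329 − 31 = 298 left.
April 1934 has 30 days: 298 − 30 = 268 left.
May 1934 has 31 days: 268 − 31 = 237 left.
June 1934 has 30 days: 237 − 30 = 207 left.
July 1934 has 31 days: 207 − 31 = 176 left.
August 1934 has 31 days: 176 − 31 = 145 left.
September 1934 has 30 days: 145 − 30 = 115 left.
October 1934 has 31 days: 115 − 31 = 84 left.
November 1934 has 30 days: 84 − 30 = 54 left.
December 1934 has 31 days: 54 − 31 = 23 left.
23 days into January 1935 → January 23, 1935.
Going back 5 months from January 23, 1935:
month 1 − 5 = -4, which is month 8 of year 1934 → August 1934.
Day 23 is valid in August, giving August 23, 1934.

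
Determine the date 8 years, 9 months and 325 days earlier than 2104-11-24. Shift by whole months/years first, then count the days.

Going back 8 years, 9 months and 325 days from November 24, 2104: first the month/year part, then the days.
-8 years → 2096; month 11 − 9 = 2 → February 2096.
Day 24 is valid in February, giving February 24, 2096.
Now subtract 325 days from February 24, 2096.
Going back 24 days from February 24, 2096 reaches the end of the previous month; 325 − 24 = 301 left.
January 2096 has 31 days: 301 − 31 = 270 left.
December 2095 has 31 days: 270 − 31 = 239 left.
November 2095 has 30 days: 239 − 30 = 209 left.
October 2095 has 31 days: 209 − 31 = 178 left.
September 2095 has 30 days: 178 − 30 = 148 left.
August 2095 has 31 days: 148 − 31 = 117 left.
July 2095 has 31 days: 117 − 31 = 86 left.
June 2095 has 30 days: 86 − 30 = 56 left.
May 2095 has 31 days: 56 − 31 = 25 left.
April 2095 has 30 days; 30 − 25 = 5 → April 5, 2095.

April 5, 2095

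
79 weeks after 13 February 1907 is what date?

Advancing 79 weeks = 553 days from February 13, 1907.
February has 28 days, so 28 − 13 = 15 days remain after February 13, 1907; 553 − 15 = 538 left.
March 1907 has 31 days: 538 − 31 = 507 left.
April 1907 has 30 days: 507 − 30 = 477 left.
May 1907 has 31 days: 477 − 31 = 446 left.
June 1907 has 30 days: 446 − 30 = 416 left.
July 1907 has 31 days: 416 − 31 = 385 left.
August 1907 has 31 days: 385 − 31 = 354 left.
September 1907 has 30 days: 354 − 30 = 324 left.
October 1907 has 31 days: 324 − 31 = 293 left.
November 1907 has 30 days: 293 − 30 = 263 left.
December 1907 has 31 days: 263 − 31 = 232 left.
January 1908 has 31 days: 232 − 31 = 201 left.
February 1908 has 29 days (1908 is a leap year): 201 − 29 = 172 left.
March 1908 has 31 days: 172 − 31 = 141 left.
April 1908 has 30 days: 141 − 30 = 111 left.
May 1908 has 31 days: 111 − 31 = 80 left.
June 1908 has 30 days: 80 − 30 = 50 left.
July 1908 has 31 days: 50 − 31 = 19 left.
19 days into August 1908 → August 19, 1908.

August 19, 1908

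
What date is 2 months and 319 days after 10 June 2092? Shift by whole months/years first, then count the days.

Adding 2 months and 319 days from June 10, 2092: first the month/year part, then the days.
month 6 + 2 = 8 → August 2092.
Day 10 is valid in August, giving August 10, 2092.
Now add 319 days from August 10, 2092.
August has 31 days, so 31 − 10 = 21 days remain after August 10, 2092; 319 − 21 = 298 left.
September 2092 has 30 days: 298 − 30 = 268 left.
October 2092 has 31 days: 268 − 31 = 237 left.
November 2092 has 30 days: 237 − 30 = 207 left.
December 2092 has 31 days: 207 − 31 = 176 left.
January 2093 has 31 days: 176 − 31 = 145 left.
February 2093 has 28 days (2093 is not a leap year): 145 − 28 = 117 left.
March 2093 has 31 days: 117 − 31 = 86 left.
April 2093 has 30 days: 86 − 30 = 56 left.
May 2093 has 31 days: 56 − 31 = 25 left.
25 days into June 2093 → June 25, 2093.

June 25, 2093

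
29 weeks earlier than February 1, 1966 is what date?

Going back 29 weeks = 203 days from February 1, 1966.
Going back 1 day from February 1, 1966 reaches the end of the previous month; 203 − 1 = 202 left.
January 1966 has 31 days: 202 − 31 = 171 left.
December 1965 has 31 days: 171 − 31 = 140 left.
November 1965 has 30 days: 140 − 30 = 110 left.
October 1965 has 31 days: 110 − 31 = 79 left.
September 1965 has 30 days: 79 − 30 = 49 left.
August 1965 has 31 days: 49 − 31 = 18 left.
July 1965 has 31 days; 31 − 18 = 13 → July 13, 1965.

July 13, 1965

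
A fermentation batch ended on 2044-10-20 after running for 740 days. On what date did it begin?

Going back 740 days from October 20, 2044.
Going back 20 days from October 20, 2044 reaches the end of the previous month; 740 − 20 = 720 left.
September 2044 has 30 days: 720 − 30 = 690 left.
August 2044 has 31 days: 690 − 31 = 659 left.
July 2044 has 31 days: 659 − 31 = 628 left.
June 2044 has 30 days: 628 − 30 = 598 left.
May 2044 has 31 days: 598 − 31 = 567 left.
April 2044 has 30 days: 567 − 30 = 537 left.
March 2044 has 31 days: 537 − 31 = 506 left.
February 2044 has 29 days (2044 is a leap year): 506 − 29 = 477 left.
January 2044 has 31 days: 477 − 31 = 446 left.
December 2043 has 31 days: 446 − 31 = 415 left.
November 2043 has 30 days: 415 − 30 = 385 left.
October 2043 has 31 days: 385 − 31 = 354 left.
September 2043 has 30 days: 354 − 30 = 324 left.
August 2043 has 31 days: 324 − 31 = 293 left.
July 2043 has 31 days: 293 − 31 = 262 left.
June 2043 has 30 days: 262 − 30 = 232 left.
May 2043 has 31 days: 232 − 31 = 201 left.
April 2043 has 30 days: 201 − 30 = 171 left.
March 2043 has 31 days: 171 − 31 = 140 left.
February 2043 has 28 days (2043 is not a leap year): 140 − 28 = 112 left.
January 2043 has 31 days: 112 − 31 = 81 left.
December 2042 has 31 days: 81 − 31 = 50 left.
November 2042 has 30 days: 50 − 30 = 20 left.
October 2042 has 31 days; 31 − 20 = 11 → October 11, 2042.

October 11, 2042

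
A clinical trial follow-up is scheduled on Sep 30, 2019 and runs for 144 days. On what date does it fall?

Advancing 144 days from September 30, 2019.
September has 30 days, so 30 − 30 = 0 days remain after September 30, 2019; 144 − 0 = 144 left.
October 2019 has 31 days: 144 − 31 = 113 left.
November 2019 has 30 days: 113 − 30 = 83 left.
December 2019 has 31 days: 83 − 31 = 52 left.
January 2020 has 31 days: 52 − 31 = 21 left.
21 days into February 2020 → February 21, 2020.

February 21, 2020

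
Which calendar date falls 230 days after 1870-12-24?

Adding 230 days from December 24, 1870.
December has 31 days, so 31 − 24 = 7 days remain after December 24, 1870; 230 − 7 = 223 left.
January 1871 has 31 days: 223 − 31 = 192 left.
February 1871 has 28 days (1871 is not a leap year): 192 − 28 = 164 left.
March 1871 has 31 days: 164 − 31 = 133 left.
April 1871 has 30 days: 133 − 30 = 103 left.
May 1871 has 31 days: 103 − 31 = 72 left.
June 1871 has 30 days: 72 − 30 = 42 left.
July 1871 has 31 days: 42 − 31 = 11 left.
11 days into August 1871 → August 11, 1871.

August 11, 1871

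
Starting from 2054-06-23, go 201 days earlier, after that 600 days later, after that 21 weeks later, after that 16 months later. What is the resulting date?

Counting back 201 days from June 23, 2054:
Going back 23 days from June 23, 2054 reaches the end of the previous month; 201 − 23 = 178 left.
May 2054 has 31 days: 178 − 31 = 147 left.
April 2054 has 30 days: 147 − 30 = 117 left.
March 2054 has 31 days: 117 − 31 = 86 left.
February 2054 has 28 days (2054 is not a leap year): 86 − 28 = 58 left.
January 2054 has 31 days: 58 − 31 = 27 left.
December 2053 has 31 days; 31 − 27 = 4 → December 4, 2053.
Advancing 600 days from December 4, 2053:
December has 31 days, so 31 − 4 = 27 days remain after December 4, 2053; 600 − 27 = 573 left.
January 2054 has 31 days: 573 − 31 = 542 left.
February 2054 has 28 days (2054 is not a leap year): 542 − 28 = 514 left.
March 2054 has 31 days: 514 − 31 = 483 left.
April 2054 has 30 days: 483 − 30 = 453 left.
May 2054 has 31 days: 453 − 31 = 422 left.
June 2054 has 30 days: 422 − 30 = 392 left.
July 2054 has 31 days: 392 − 31 = 361 left.
August 2054 has 31 days: 361 − 31 = 330 left.
September 2054 has 30 days: 330 − 30 = 300 left.
October 2054 has 31 days: 300 − 31 = 269 left.
November 2054 has 30 days: 269 − 30 = 239 left.
December 2054 has 31 days: 239 − 31 = 208 left.
January 2055 has 31 days: 208 − 31 = 177 left.
February 2055 has 28 days (2055 is not a leap year): 177 − 28 = 149 left.
March 2055 has 31 days: 149 − 31 = 118 left.
April 2055 has 30 days: 118 − 30 = 88 left.
May 2055 has 31 days: 88 − 31 = 57 left.
June 2055 has 30 days: 57 − 30 = 27 left.
27 days into July 2055 → July 27, 2055.
Advancing 21 weeks (= 147 days) from July 27, 2055:
July has 31 days, so 31 − 27 = 4 days remain after July 27, 2055; 147 − 4 = 143 left.
August 2055 has 31 days: 143 − 31 = 112 left.
September 2055 has 30 days: 112 − 30 = 82 left.
October 2055 has 31 days: 82 − 31 = 51 left.
November 2055 has 30 days: 51 − 30 = 21 left.
21 days into December 2055 → December 21, 2055.
Counting forward 16 months from December 21, 2055:
month 12 + 16 = 28, which is month 4 of year 2057 → April 2057.
Day 21 is valid in April, giving April 21, 2057.

April 21, 2057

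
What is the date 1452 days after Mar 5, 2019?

February 24, 2023

Adding 1452 days from March 5, 2019.
March has 31 days, so 31 − 5 = 26 days remain after March 5, 2019; 1452 − 26 = 1426 left.
April 2019 has 30 days: 1426 − 30 = 1396 left.
May 2019 has 31 days: 1396 − 31 = 1365 left.
June 2019 has 30 days: 1365 − 30 = 1335 left.
July 2019 has 31 days: 1335 − 31 = 1304 left.
August 2019 has 31 days: 1304 − 31 = 1273 left.
September 2019 has 30 days: 1273 − 30 = 1243 left.
October 2019 has 31 days: 1243 − 31 = 1212 left.
November 2019 has 30 days: 1212 − 30 = 1182 left.
December 2019 has 31 days: 1182 − 31 = 1151 left.
January 2020 has 31 days: 1151 − 31 = 1120 left.
February 2020 has 29 days (2020 is a leap year): 1120 − 29 = 1091 left.
March 2020 has 31 days: 1091 − 31 = 1060 left.
April 2020 has 30 days: 1060 − 30 = 1030 left.
May 2020 has 31 days: 1030 − 31 = 999 left.
June 2020 has 30 days: 999 − 30 = 969 left.
July 2020 has 31 days: 969 − 31 = 938 left.
August 2020 has 31 days: 938 − 31 = 907 left.
September 2020 has 30 days: 907 − 30 = 877 left.
October 2020 has 31 days: 877 − 31 = 846 left.
November 2020 has 30 days: 846 − 30 = 816 left.
December 2020 has 31 days: 816 − 31 = 785 left.
January 2021 has 31 days: 785 − 31 = 754 left.
February 2021 has 28 days (2021 is not a leap year): 754 − 28 = 726 left.
March 2021 has 31 days: 726 − 31 = 695 left.
April 2021 has 30 days: 695 − 30 = 665 left.
May 2021 has 31 days: 665 − 31 = 634 left.
June 2021 has 30 days: 634 − 30 = 604 left.
July 2021 has 31 days: 604 − 31 = 573 left.
August 2021 has 31 days: 573 − 31 = 542 left.
September 2021 has 30 days: 542 − 30 = 512 left.
October 2021 has 31 days: 512 − 31 = 481 left.
November 2021 has 30 days: 481 − 30 = 451 left.
December 2021 has 31 days: 451 − 31 = 420 left.
January 2022 has 31 days: 420 − 31 = 389 left.
February 2022 has 28 days (2022 is not a leap year): 389 − 28 = 361 left.
March 2022 has 31 days: 361 − 31 = 330 left.
April 2022 has 30 days: 330 − 30 = 300 left.
May 2022 has 31 days: 300 − 31 = 269 left.
June 2022 has 30 days: 269 − 30 = 239 left.
July 2022 has 31 days: 239 − 31 = 208 left.
August 2022 has 31 days: 208 − 31 = 177 left.
September 2022 has 30 days: 177 − 30 = 147 left.
October 2022 has 31 days: 147 − 31 = 116 left.
November 2022 has 30 days: 116 − 30 = 86 left.
December 2022 has 31 days: 86 − 31 = 55 left.
January 2023 has 31 days: 55 − 31 = 24 left.
24 days into February 2023 → February 24, 2023.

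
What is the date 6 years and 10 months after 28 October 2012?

August 28, 2019

Adding 6 years and 10 months from October 28, 2012.
+6 years → 2018; month 10 + 10 = 20, which is month 8 of year 2019 → August 2019.
Day 28 is valid in August, giving August 28, 2019.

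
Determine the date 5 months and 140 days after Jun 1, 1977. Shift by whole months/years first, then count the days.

Advancing 5 months and 140 days from June 1, 1977: first the month/year part, then the days.
month 6 + 5 = 11 → November 1977.
Day 1 is valid in November, giving November 1, 1977.
Now add 140 days from November 1, 1977.
November has 30 days, so 30 − 1 = 29 days remain after November 1, 1977; 140 − 29 = 111 left.
December 1977 has 31 days: 111 − 31 = 80 left.
January 1978 has 31 days: 80 − 31 = 49 left.
February 1978 has 28 days (1978 is not a leap year): 49 − 28 = 21 left.
21 days into March 1978 → March 21, 1978.

March 21, 1978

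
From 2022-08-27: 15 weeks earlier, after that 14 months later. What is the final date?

Counting back 15 weeks (= 105 days) from August 27, 2022:
Going back 27 days from August 27, 2022 reaches the end of the previous month; 105 − 27 = 78 left.
July 2022 has 31 days: 78 − 31 = 47 left.
June 2022 has 30 days: 47 − 30 = 17 left.
May 2022 has 31 days; 31 − 17 = 14 → May 14, 2022.
Adding 14 months from May 14, 2022:
month 5 + 14 = 19, which is month 7 of year 2023 → July 2023.
Day 14 is valid in July, giving July 14, 2023.

July 14, 2023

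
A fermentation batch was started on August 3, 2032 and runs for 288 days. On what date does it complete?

Counting forward 288 days from August 3, 2032.
August has 31 days, so 31 − 3 = 28 days remain after August 3, 2032; 288 − 28 = 260 left.
September 2032 has 30 days: 260 − 30 = 230 left.
October 2032 has 31 days: 230 − 31 = 199 left.
November 2032 has 30 days: 199 − 30 = 169 left.
December 2032 has 31 days: 169 − 31 = 138 left.
January 2033 has 31 days: 138 − 31 = 107 left.
February 2033 has 28 days (2033 is not a leap year): 107 − 28 = 79 left.
March 2033 has 31 days: 79 − 31 = 48 left.
April 2033 has 30 days: 48 − 30 = 18 left.
18 days into May 2033 → May 18, 2033.

May 18, 2033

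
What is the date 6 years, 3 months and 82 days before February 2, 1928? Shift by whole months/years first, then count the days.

Subtracting 6 years, 3 months and 82 days from February 2, 1928: first the month/year part, then the days.
-6 years → 1922; month 2 − 3 = -1, which is month 11 of year 1921 → November 1921.
Day 2 is valid in November, giving November 2, 1921.
Now subtract 82 days from November 2, 1921.
Going back 2 days from November 2, 1921 reaches the end of the previous month; 82 − 2 = 80 left.
October 1921 has 31 days: 80 − 31 = 49 left.
September 1921 has 30 days: 49 − 30 = 19 left.
August 1921 has 31 days; 31 − 19 = 12 → August 12, 1921.

August 12, 1921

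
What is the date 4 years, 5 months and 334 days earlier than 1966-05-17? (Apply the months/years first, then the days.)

January 17, 1961

Going back 4 years, 5 months and 334 days from May 17, 1966: first the month/year part, then the days.
-4 years → 1962; month 5 − 5 = 0, which is month 12 of year 1961 → December 1961.
Day 17 is valid in December, giving December 17, 1961.
Now subtract 334 days from December 17, 1961.
Going back 17 days from December 17, 1961 reaches the end of the previous month; 334 − 17 = 317 left.
November 1961 has 30 days: 317 − 30 = 287 left.
October 1961 has 31 days: 287 − 31 = 256 left.
September 1961 has 30 days: 256 − 30 = 226 left.
August 1961 has 31 days: 226 − 31 = 195 left.
July 1961 has 31 days: 195 − 31 = 164 left.
June 1961 has 30 days: 164 − 30 = 134 left.
May 1961 has 31 days: 134 − 31 = 103 left.
April 1961 has 30 days: 103 − 30 = 73 left.
March 1961 has 31 days: 73 − 31 = 42 left.
February 1961 has 28 days (1961 is not a leap year): 42 − 28 = 14 left.
January 1961 has 31 days; 31 − 14 = 17 → January 17, 1961.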